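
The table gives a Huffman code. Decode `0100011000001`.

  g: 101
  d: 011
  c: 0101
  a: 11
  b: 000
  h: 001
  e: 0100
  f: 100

Read left to right; each codeword is recognised as soon as it completes (prefix code):
  0100→e | 011→d | 000→b | 001→h
Decoded message: edbh

edbh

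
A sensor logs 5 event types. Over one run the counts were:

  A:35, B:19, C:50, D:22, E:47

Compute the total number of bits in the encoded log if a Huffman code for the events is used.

387

Greedily combine the two least-frequent nodes:
B(19) + D(22) → 41
A(35) + 41 → 76
E(47) + C(50) → 97
76 + 97 → 173
Total encoded bits = sum of merged weights = 41 + 76 + 97 + 173 = 387.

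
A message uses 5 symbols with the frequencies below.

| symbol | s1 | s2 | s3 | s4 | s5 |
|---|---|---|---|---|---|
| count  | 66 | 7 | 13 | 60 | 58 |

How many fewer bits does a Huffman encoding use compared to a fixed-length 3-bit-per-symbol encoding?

184

Fixed-length: 3 bits × 204 symbols = 612 bits.
Huffman merges:
merge s2(7) and s3(13): 20
merge 20 and s5(58): 78
merge s4(60) and s1(66): 126
merge 78 and 126: 204
Huffman total = 20 + 78 + 126 + 204 = 428 bits.
Saving = 612 − 428 = 184 bits.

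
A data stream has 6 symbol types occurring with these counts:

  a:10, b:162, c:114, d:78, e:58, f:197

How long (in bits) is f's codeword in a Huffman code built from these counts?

2

Repeatedly merge the two smallest:
merge a(10) and e(58): 68
merge 68 and d(78): 146
merge c(114) and 146: 260
merge b(162) and f(197): 359
merge 260 and 359: 619
f's leaf is at depth 2, giving a 2-bit codeword.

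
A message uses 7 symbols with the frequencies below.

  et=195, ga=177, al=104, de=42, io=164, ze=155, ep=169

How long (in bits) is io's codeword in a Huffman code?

Huffman merges, smallest pair first:
combine de(42), al(104) → 146
combine 146, ze(155) → 301
combine io(164), ep(169) → 333
combine ga(177), et(195) → 372
combine 301, 333 → 634
combine 372, 634 → 1006
The subtree containing io is merged 3 times, so code length = 3.

3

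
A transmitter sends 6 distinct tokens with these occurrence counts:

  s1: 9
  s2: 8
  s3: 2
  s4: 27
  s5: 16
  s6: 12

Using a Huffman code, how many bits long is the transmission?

Build the Huffman tree bottom-up:
s3(2) + s2(8) → 10
s1(9) + 10 → 19
s6(12) + s5(16) → 28
19 + s4(27) → 46
28 + 46 → 74
Each symbol's bit-cost is frequency × depth; summing gives 177 bits (equivalently 10 + 19 + 28 + 46 + 74).

177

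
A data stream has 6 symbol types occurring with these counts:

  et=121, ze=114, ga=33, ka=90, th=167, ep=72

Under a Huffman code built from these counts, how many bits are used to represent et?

Build the tree from the bottom:
combine ga(33), ep(72) → 105
combine ka(90), 105 → 195
combine ze(114), et(121) → 235
combine th(167), 195 → 362
combine 235, 362 → 597
et sits 2 levels below the root, so its codeword is 2 bits.

2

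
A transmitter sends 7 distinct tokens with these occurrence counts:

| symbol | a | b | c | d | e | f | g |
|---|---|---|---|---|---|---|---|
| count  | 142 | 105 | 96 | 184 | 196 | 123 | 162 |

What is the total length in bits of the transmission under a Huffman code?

2828

Greedily combine the two least-frequent nodes:
combine c(96), b(105) → 201
combine f(123), a(142) → 265
combine g(162), d(184) → 346
combine e(196), 201 → 397
combine 265, 346 → 611
combine 397, 611 → 1008
Total encoded bits = sum of merged weights = 201 + 265 + 346 + 397 + 611 + 1008 = 2828.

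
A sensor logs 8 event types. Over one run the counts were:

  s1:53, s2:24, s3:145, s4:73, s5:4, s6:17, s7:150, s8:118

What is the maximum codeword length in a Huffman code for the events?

6

Merge the two lowest-weight nodes at each step:
merge s5(4) and s6(17): 21
merge 21 and s2(24): 45
merge 45 and s1(53): 98
merge s4(73) and 98: 171
merge s8(118) and s3(145): 263
merge s7(150) and 171: 321
merge 263 and 321: 584
Maximum depth reached is 6.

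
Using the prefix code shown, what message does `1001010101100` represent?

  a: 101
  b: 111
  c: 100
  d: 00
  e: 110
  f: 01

caffc

Read left to right; each codeword is recognised as soon as it completes (prefix code):
  100→c | 101→a | 01→f | 01→f | 100→c
Decoded message: caffc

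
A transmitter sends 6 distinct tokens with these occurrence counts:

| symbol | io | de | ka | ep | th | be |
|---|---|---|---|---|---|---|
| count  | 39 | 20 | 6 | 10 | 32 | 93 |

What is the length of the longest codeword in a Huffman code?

Merge the two lowest-weight nodes at each step:
merge ka(6) and ep(10): 16
merge 16 and de(20): 36
merge th(32) and 36: 68
merge io(39) and 68: 107
merge be(93) and 107: 200
Maximum depth reached is 5.

5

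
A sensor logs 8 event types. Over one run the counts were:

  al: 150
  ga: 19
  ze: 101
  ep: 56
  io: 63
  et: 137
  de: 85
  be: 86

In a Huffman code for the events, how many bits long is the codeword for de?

3

Huffman merges, smallest pair first:
ga(19) + ep(56) → 75
io(63) + 75 → 138
de(85) + be(86) → 171
ze(101) + et(137) → 238
138 + al(150) → 288
171 + 238 → 409
288 + 409 → 697
de sits 3 levels below the root, so its codeword is 3 bits.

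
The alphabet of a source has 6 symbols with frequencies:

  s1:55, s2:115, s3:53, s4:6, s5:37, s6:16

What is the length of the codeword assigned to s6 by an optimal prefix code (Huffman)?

Huffman merges, smallest pair first:
s4(6) + s6(16) → 22
22 + s5(37) → 59
s3(53) + s1(55) → 108
59 + 108 → 167
s2(115) + 167 → 282
s6's leaf is at depth 4, giving a 4-bit codeword.

4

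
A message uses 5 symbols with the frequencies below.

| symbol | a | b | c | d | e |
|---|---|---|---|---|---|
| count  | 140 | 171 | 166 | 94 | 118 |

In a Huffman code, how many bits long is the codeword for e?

3

Build the tree from the bottom:
merge d(94) and e(118): 212
merge a(140) and c(166): 306
merge b(171) and 212: 383
merge 306 and 383: 689
e's leaf is at depth 3, giving a 3-bit codeword.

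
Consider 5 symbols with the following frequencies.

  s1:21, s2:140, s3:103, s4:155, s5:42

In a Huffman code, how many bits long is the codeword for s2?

Huffman merges, smallest pair first:
s1(21) + s5(42) → 63
63 + s3(103) → 166
s2(140) + s4(155) → 295
166 + 295 → 461
s2 sits 2 levels below the root, so its codeword is 2 bits.

2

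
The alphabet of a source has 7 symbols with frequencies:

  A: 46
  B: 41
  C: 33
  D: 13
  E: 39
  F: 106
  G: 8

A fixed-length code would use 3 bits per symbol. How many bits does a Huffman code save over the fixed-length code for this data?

137

Fixed-length: 3 bits × 286 symbols = 858 bits.
Huffman merges:
G(8) + D(13) → 21
21 + C(33) → 54
E(39) + B(41) → 80
A(46) + 54 → 100
80 + 100 → 180
F(106) + 180 → 286
Huffman total = 21 + 54 + 80 + 100 + 180 + 286 = 721 bits.
Saving = 858 − 721 = 137 bits.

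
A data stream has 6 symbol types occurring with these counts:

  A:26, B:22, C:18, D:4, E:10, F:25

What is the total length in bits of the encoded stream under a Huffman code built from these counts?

256

Greedily combine the two least-frequent nodes:
combine D(4), E(10) → 14
combine 14, C(18) → 32
combine B(22), F(25) → 47
combine A(26), 32 → 58
combine 47, 58 → 105
Total encoded bits = sum of merged weights = 14 + 32 + 47 + 58 + 105 = 256.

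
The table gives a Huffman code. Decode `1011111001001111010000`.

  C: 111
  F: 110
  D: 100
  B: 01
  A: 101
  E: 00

ACDDCAEE

Read left to right; each codeword is recognised as soon as it completes (prefix code):
  101→A | 111→C | 100→D | 100→D | 111→C | 101→A | 00→E | 00→E
Decoded message: ACDDCAEE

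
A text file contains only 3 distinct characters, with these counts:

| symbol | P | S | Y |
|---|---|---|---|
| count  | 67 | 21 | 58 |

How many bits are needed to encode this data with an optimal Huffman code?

Merge the two smallest weights repeatedly:
S(21) + Y(58) → 79
P(67) + 79 → 146
The encoded length is the sum of every internal node's weight: 79 + 146 = 225 bits.

225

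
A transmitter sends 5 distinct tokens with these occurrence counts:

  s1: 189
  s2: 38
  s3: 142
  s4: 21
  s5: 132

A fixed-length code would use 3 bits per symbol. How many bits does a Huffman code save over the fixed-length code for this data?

Fixed-length: 3 bits × 522 symbols = 1566 bits.
Huffman merges:
s4(21) + s2(38) → 59
59 + s5(132) → 191
s3(142) + s1(189) → 331
191 + 331 → 522
Huffman total = 59 + 191 + 331 + 522 = 1103 bits.
Saving = 1566 − 1103 = 463 bits.

463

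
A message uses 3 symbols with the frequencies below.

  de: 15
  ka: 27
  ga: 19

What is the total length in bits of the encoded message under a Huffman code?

95

Merge the two smallest weights repeatedly:
de(15) + ga(19) → 34
ka(27) + 34 → 61
The encoded length is the sum of every internal node's weight: 34 + 61 = 95 bits.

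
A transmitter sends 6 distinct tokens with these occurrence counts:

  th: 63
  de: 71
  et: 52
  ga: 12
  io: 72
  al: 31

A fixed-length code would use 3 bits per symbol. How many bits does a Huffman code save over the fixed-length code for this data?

Fixed-length: 3 bits × 301 symbols = 903 bits.
Huffman merges:
merge ga(12) and al(31): 43
merge 43 and et(52): 95
merge th(63) and de(71): 134
merge io(72) and 95: 167
merge 134 and 167: 301
Huffman total = 43 + 95 + 134 + 167 + 301 = 740 bits.
Saving = 903 − 740 = 163 bits.

163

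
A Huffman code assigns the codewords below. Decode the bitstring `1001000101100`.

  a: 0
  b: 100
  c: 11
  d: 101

Read left to right; each codeword is recognised as soon as it completes (prefix code):
  100→b | 100→b | 0→a | 101→d | 100→b
Decoded message: bbadb

bbadb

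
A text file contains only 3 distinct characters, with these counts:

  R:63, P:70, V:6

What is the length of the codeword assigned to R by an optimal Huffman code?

Build the tree from the bottom:
merge V(6) and R(63): 69
merge 69 and P(70): 139
The subtree containing R is merged 2 times, so code length = 2.

2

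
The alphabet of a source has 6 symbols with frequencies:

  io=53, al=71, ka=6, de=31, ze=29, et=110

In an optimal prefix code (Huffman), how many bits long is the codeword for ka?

Build the tree from the bottom:
combine ka(6), ze(29) → 35
combine de(31), 35 → 66
combine io(53), 66 → 119
combine al(71), et(110) → 181
combine 119, 181 → 300
ka's leaf is at depth 4, giving a 4-bit codeword.

4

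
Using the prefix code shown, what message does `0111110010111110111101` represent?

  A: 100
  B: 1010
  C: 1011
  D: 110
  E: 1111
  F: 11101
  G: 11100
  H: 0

HEACFF

Read left to right; each codeword is recognised as soon as it completes (prefix code):
  0→H | 1111→E | 100→A | 1011→C | 11101→F | 11101→F
Decoded message: HEACFF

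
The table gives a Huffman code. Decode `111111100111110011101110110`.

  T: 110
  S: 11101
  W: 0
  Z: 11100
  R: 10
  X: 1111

XZXRWSTT

Read left to right; each codeword is recognised as soon as it completes (prefix code):
  1111→X | 11100→Z | 1111→X | 10→R | 0→W | 11101→S | 110→T | 110→T
Decoded message: XZXRWSTT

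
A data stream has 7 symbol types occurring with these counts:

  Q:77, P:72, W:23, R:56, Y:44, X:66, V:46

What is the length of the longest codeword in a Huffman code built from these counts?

Merge the two lowest-weight nodes at each step:
W(23) + Y(44) → 67
V(46) + R(56) → 102
X(66) + 67 → 133
P(72) + Q(77) → 149
102 + 133 → 235
149 + 235 → 384
Maximum depth reached is 4.

4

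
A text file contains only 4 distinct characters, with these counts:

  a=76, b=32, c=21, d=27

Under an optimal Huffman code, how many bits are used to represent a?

Build the tree from the bottom:
combine c(21), d(27) → 48
combine b(32), 48 → 80
combine a(76), 80 → 156
a is a child of the root — depth 1, so its codeword is a single bit.

1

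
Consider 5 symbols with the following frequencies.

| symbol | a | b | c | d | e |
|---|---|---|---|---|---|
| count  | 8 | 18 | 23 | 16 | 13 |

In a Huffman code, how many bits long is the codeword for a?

Huffman merges, smallest pair first:
merge a(8) and e(13): 21
merge d(16) and b(18): 34
merge 21 and c(23): 44
merge 34 and 44: 78
a's leaf is at depth 3, giving a 3-bit codeword.

3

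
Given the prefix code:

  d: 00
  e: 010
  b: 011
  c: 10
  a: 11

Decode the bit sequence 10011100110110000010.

cbcbbdde

Read left to right; each codeword is recognised as soon as it completes (prefix code):
  10→c | 011→b | 10→c | 011→b | 011→b | 00→d | 00→d | 010→e
Decoded message: cbcbbdde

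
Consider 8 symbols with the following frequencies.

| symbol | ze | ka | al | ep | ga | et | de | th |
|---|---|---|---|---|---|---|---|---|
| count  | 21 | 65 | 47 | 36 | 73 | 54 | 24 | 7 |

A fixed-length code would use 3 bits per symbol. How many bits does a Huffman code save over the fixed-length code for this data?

58

Fixed-length: 3 bits × 327 symbols = 981 bits.
Huffman merges:
merge th(7) and ze(21): 28
merge de(24) and 28: 52
merge ep(36) and al(47): 83
merge 52 and et(54): 106
merge ka(65) and ga(73): 138
merge 83 and 106: 189
merge 138 and 189: 327
Huffman total = 28 + 52 + 83 + 106 + 138 + 189 + 327 = 923 bits.
Saving = 981 − 923 = 58 bits.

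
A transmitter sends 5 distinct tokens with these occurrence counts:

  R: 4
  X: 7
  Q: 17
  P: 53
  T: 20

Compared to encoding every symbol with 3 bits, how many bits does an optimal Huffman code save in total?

Fixed-length: 3 bits × 101 symbols = 303 bits.
Huffman merges:
merge R(4) and X(7): 11
merge 11 and Q(17): 28
merge T(20) and 28: 48
merge 48 and P(53): 101
Huffman total = 11 + 28 + 48 + 101 = 188 bits.
Saving = 303 − 188 = 115 bits.

115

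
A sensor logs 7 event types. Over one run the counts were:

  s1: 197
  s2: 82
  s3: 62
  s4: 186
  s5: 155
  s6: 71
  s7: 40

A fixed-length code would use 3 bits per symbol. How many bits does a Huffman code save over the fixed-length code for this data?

283

Fixed-length: 3 bits × 793 symbols = 2379 bits.
Huffman merges:
combine s7(40), s3(62) → 102
combine s6(71), s2(82) → 153
combine 102, 153 → 255
combine s5(155), s4(186) → 341
combine s1(197), 255 → 452
combine 341, 452 → 793
Huffman total = 102 + 153 + 255 + 341 + 452 + 793 = 2096 bits.
Saving = 2379 − 2096 = 283 bits.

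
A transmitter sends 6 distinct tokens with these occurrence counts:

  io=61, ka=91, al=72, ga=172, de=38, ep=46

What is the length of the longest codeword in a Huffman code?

3

Merge the two lowest-weight nodes at each step:
de(38) + ep(46) → 84
io(61) + al(72) → 133
84 + ka(91) → 175
133 + ga(172) → 305
175 + 305 → 480
Maximum depth reached is 3.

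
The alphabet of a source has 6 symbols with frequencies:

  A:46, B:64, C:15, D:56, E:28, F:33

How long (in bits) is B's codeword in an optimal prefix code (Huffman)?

Build the tree from the bottom:
combine C(15), E(28) → 43
combine F(33), 43 → 76
combine A(46), D(56) → 102
combine B(64), 76 → 140
combine 102, 140 → 242
B sits 2 levels below the root, so its codeword is 2 bits.

2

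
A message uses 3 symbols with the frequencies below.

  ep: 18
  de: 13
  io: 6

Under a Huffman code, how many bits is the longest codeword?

2

Merge the two lowest-weight nodes at each step:
merge io(6) and de(13): 19
merge ep(18) and 19: 37
Maximum depth reached is 2.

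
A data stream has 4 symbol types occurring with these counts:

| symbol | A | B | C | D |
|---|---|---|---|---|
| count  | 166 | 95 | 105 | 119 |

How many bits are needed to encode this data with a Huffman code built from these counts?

970

Build the Huffman tree bottom-up:
combine B(95), C(105) → 200
combine D(119), A(166) → 285
combine 200, 285 → 485
The encoded length is the sum of every internal node's weight: 200 + 285 + 485 = 970 bits.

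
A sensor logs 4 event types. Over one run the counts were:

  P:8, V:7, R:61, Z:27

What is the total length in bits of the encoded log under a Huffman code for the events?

160

Greedily combine the two least-frequent nodes:
merge V(7) and P(8): 15
merge 15 and Z(27): 42
merge 42 and R(61): 103
The encoded length is the sum of every internal node's weight: 15 + 42 + 103 = 160 bits.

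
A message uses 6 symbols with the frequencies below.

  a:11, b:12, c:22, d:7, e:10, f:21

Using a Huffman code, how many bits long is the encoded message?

206

Merge the two smallest weights repeatedly:
d(7) + e(10) → 17
a(11) + b(12) → 23
17 + f(21) → 38
c(22) + 23 → 45
38 + 45 → 83
The encoded length is the sum of every internal node's weight: 17 + 23 + 38 + 45 + 83 = 206 bits.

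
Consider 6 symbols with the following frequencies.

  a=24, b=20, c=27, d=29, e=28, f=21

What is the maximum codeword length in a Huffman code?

Merge the two lowest-weight nodes at each step:
merge b(20) and f(21): 41
merge a(24) and c(27): 51
merge e(28) and d(29): 57
merge 41 and 51: 92
merge 57 and 92: 149
The first pair merged (b, f) ends up deepest, at depth 3.

3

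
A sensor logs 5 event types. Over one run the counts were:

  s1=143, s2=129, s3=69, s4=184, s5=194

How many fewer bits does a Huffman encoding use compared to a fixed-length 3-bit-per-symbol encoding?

521

Fixed-length: 3 bits × 719 symbols = 2157 bits.
Huffman merges:
s3(69) + s2(129) → 198
s1(143) + s4(184) → 327
s5(194) + 198 → 392
327 + 392 → 719
Huffman total = 198 + 327 + 392 + 719 = 1636 bits.
Saving = 2157 − 1636 = 521 bits.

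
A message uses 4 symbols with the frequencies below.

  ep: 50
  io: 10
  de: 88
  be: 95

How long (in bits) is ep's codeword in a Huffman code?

Huffman merges, smallest pair first:
combine io(10), ep(50) → 60
combine 60, de(88) → 148
combine be(95), 148 → 243
ep's leaf is at depth 3, giving a 3-bit codeword.

3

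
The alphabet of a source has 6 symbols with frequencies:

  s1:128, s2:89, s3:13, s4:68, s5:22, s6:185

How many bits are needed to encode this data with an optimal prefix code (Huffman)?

1148

Merge the two smallest weights repeatedly:
combine s3(13), s5(22) → 35
combine 35, s4(68) → 103
combine s2(89), 103 → 192
combine s1(128), s6(185) → 313
combine 192, 313 → 505
Total encoded bits = sum of merged weights = 35 + 103 + 192 + 313 + 505 = 1148.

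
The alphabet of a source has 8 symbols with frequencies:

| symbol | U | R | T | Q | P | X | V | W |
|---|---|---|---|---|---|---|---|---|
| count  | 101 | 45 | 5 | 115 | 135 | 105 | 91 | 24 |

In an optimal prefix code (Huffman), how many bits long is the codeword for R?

Huffman merges, smallest pair first:
combine T(5), W(24) → 29
combine 29, R(45) → 74
combine 74, V(91) → 165
combine U(101), X(105) → 206
combine Q(115), P(135) → 250
combine 165, 206 → 371
combine 250, 371 → 621
The subtree containing R is merged 4 times, so code length = 4.

4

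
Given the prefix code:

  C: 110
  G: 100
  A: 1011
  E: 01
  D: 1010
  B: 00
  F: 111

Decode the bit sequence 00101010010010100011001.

BDGGDBCE

Read left to right; each codeword is recognised as soon as it completes (prefix code):
  00→B | 1010→D | 100→G | 100→G | 1010→D | 00→B | 110→C | 01→E
Decoded message: BDGGDBCE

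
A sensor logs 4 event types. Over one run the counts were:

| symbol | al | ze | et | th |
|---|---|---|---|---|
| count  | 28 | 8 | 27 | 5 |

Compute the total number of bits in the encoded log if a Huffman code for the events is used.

121

Merge the two smallest weights repeatedly:
th(5) + ze(8) → 13
13 + et(27) → 40
al(28) + 40 → 68
Total encoded bits = sum of merged weights = 13 + 40 + 68 = 121.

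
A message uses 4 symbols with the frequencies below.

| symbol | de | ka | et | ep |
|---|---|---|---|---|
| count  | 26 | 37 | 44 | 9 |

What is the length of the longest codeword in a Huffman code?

Merge the two lowest-weight nodes at each step:
merge ep(9) and de(26): 35
merge 35 and ka(37): 72
merge et(44) and 72: 116
The rarest symbols sit at the bottom; the longest codeword is 3 bits.

3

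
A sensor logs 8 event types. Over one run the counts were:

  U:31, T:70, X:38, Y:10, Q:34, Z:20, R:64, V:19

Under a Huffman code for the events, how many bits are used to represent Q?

3

Huffman merges, smallest pair first:
Y(10) + V(19) → 29
Z(20) + 29 → 49
U(31) + Q(34) → 65
X(38) + 49 → 87
R(64) + 65 → 129
T(70) + 87 → 157
129 + 157 → 286
Q's leaf is at depth 3, giving a 3-bit codeword.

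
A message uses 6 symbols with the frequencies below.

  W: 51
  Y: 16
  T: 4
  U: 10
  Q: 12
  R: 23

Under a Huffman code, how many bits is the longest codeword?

Merge the two lowest-weight nodes at each step:
combine T(4), U(10) → 14
combine Q(12), 14 → 26
combine Y(16), R(23) → 39
combine 26, 39 → 65
combine W(51), 65 → 116
The first pair merged (T, U) ends up deepest, at depth 4.

4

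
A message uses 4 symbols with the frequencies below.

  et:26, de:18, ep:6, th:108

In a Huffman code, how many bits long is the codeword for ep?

Repeatedly merge the two smallest:
ep(6) + de(18) → 24
24 + et(26) → 50
50 + th(108) → 158
ep's leaf is at depth 3, giving a 3-bit codeword.

3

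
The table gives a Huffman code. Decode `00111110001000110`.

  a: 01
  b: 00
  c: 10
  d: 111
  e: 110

Read left to right; each codeword is recognised as soon as it completes (prefix code):
  00→b | 111→d | 110→e | 00→b | 10→c | 00→b | 110→e
Decoded message: bdebcbe

bdebcbe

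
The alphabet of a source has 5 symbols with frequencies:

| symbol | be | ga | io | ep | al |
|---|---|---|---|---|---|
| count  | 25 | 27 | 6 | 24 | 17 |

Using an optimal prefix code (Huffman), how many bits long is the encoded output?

Build the Huffman tree bottom-up:
io(6) + al(17) → 23
23 + ep(24) → 47
be(25) + ga(27) → 52
47 + 52 → 99
Each symbol's bit-cost is frequency × depth; summing gives 221 bits (equivalently 23 + 47 + 52 + 99).

221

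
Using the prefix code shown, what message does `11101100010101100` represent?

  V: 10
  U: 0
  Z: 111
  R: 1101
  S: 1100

Read left to right; each codeword is recognised as soon as it completes (prefix code):
  111→Z | 0→U | 1100→S | 0→U | 10→V | 10→V | 1100→S
Decoded message: ZUSUVVS

ZUSUVVS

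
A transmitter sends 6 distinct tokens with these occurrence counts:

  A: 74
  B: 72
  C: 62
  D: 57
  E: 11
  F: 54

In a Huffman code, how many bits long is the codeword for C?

3

Build the tree from the bottom:
merge E(11) and F(54): 65
merge D(57) and C(62): 119
merge 65 and B(72): 137
merge A(74) and 119: 193
merge 137 and 193: 330
C sits 3 levels below the root, so its codeword is 3 bits.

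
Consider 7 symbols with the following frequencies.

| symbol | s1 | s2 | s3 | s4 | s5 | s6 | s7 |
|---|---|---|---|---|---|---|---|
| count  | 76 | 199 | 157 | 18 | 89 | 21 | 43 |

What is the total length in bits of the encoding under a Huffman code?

1485

Build the Huffman tree bottom-up:
merge s4(18) and s6(21): 39
merge 39 and s7(43): 82
merge s1(76) and 82: 158
merge s5(89) and s3(157): 246
merge 158 and s2(199): 357
merge 246 and 357: 603
The encoded length is the sum of every internal node's weight: 39 + 82 + 158 + 246 + 357 + 603 = 1485 bits.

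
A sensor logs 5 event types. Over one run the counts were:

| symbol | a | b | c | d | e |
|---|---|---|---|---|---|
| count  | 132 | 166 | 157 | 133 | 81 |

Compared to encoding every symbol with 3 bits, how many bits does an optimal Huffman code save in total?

456

Fixed-length: 3 bits × 669 symbols = 2007 bits.
Huffman merges:
combine e(81), a(132) → 213
combine d(133), c(157) → 290
combine b(166), 213 → 379
combine 290, 379 → 669
Huffman total = 213 + 290 + 379 + 669 = 1551 bits.
Saving = 2007 − 1551 = 456 bits.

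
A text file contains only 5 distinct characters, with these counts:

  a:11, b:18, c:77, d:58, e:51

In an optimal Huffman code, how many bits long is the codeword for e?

2

Huffman merges, smallest pair first:
merge a(11) and b(18): 29
merge 29 and e(51): 80
merge d(58) and c(77): 135
merge 80 and 135: 215
The subtree containing e is merged 2 times, so code length = 2.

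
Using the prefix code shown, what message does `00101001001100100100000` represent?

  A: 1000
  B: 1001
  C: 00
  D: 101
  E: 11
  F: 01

CDCBBCAC

Read left to right; each codeword is recognised as soon as it completes (prefix code):
  00→C | 101→D | 00→C | 1001→B | 1001→B | 00→C | 1000→A | 00→C
Decoded message: CDCBBCAC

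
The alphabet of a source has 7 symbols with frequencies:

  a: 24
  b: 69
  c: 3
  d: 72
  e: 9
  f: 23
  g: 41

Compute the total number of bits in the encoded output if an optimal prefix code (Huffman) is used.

Greedily combine the two least-frequent nodes:
merge c(3) and e(9): 12
merge 12 and f(23): 35
merge a(24) and 35: 59
merge g(41) and 59: 100
merge b(69) and d(72): 141
merge 100 and 141: 241
Total encoded bits = sum of merged weights = 12 + 35 + 59 + 100 + 141 + 241 = 588.

588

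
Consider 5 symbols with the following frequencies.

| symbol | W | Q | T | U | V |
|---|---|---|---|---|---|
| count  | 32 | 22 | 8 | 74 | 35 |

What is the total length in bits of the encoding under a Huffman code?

360

Build the Huffman tree bottom-up:
merge T(8) and Q(22): 30
merge 30 and W(32): 62
merge V(35) and 62: 97
merge U(74) and 97: 171
Total encoded bits = sum of merged weights = 30 + 62 + 97 + 171 = 360.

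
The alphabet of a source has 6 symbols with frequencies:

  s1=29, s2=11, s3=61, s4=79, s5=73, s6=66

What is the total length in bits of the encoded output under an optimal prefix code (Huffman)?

779

Greedily combine the two least-frequent nodes:
s2(11) + s1(29) → 40
40 + s3(61) → 101
s6(66) + s5(73) → 139
s4(79) + 101 → 180
139 + 180 → 319
Total encoded bits = sum of merged weights = 40 + 101 + 139 + 180 + 319 = 779.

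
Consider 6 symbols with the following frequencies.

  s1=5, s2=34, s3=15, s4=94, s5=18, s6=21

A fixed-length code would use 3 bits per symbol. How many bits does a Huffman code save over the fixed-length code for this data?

Fixed-length: 3 bits × 187 symbols = 561 bits.
Huffman merges:
combine s1(5), s3(15) → 20
combine s5(18), 20 → 38
combine s6(21), s2(34) → 55
combine 38, 55 → 93
combine 93, s4(94) → 187
Huffman total = 20 + 38 + 55 + 93 + 187 = 393 bits.
Saving = 561 − 393 = 168 bits.

168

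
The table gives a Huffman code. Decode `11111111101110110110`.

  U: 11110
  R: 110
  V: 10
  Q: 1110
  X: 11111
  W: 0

Read left to right; each codeword is recognised as soon as it completes (prefix code):
  11111→X | 11110→U | 1110→Q | 110→R | 110→R
Decoded message: XUQRR

XUQRR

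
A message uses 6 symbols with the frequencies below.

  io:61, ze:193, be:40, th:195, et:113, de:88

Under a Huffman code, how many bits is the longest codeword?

Merge the two lowest-weight nodes at each step:
combine be(40), io(61) → 101
combine de(88), 101 → 189
combine et(113), 189 → 302
combine ze(193), th(195) → 388
combine 302, 388 → 690
Maximum depth reached is 4.

4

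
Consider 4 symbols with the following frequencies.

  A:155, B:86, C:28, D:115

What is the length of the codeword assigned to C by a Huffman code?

3

Huffman merges, smallest pair first:
C(28) + B(86) → 114
114 + D(115) → 229
A(155) + 229 → 384
C's leaf is at depth 3, giving a 3-bit codeword.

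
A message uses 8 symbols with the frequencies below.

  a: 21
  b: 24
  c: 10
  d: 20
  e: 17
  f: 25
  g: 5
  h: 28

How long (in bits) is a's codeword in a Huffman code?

3

Repeatedly merge the two smallest:
combine g(5), c(10) → 15
combine 15, e(17) → 32
combine d(20), a(21) → 41
combine b(24), f(25) → 49
combine h(28), 32 → 60
combine 41, 49 → 90
combine 60, 90 → 150
a sits 3 levels below the root, so its codeword is 3 bits.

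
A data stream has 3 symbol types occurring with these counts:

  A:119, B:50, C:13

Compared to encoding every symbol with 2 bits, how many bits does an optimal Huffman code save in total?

119

Fixed-length: 2 bits × 182 symbols = 364 bits.
Huffman merges:
merge C(13) and B(50): 63
merge 63 and A(119): 182
Huffman total = 63 + 182 = 245 bits.
Saving = 364 − 245 = 119 bits.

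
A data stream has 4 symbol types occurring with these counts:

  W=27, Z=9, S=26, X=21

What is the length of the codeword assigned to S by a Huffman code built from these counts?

Huffman merges, smallest pair first:
Z(9) + X(21) → 30
S(26) + W(27) → 53
30 + 53 → 83
S sits 2 levels below the root, so its codeword is 2 bits.

2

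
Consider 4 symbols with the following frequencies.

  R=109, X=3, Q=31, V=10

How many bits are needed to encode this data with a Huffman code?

210

Merge the two smallest weights repeatedly:
X(3) + V(10) → 13
13 + Q(31) → 44
44 + R(109) → 153
Total encoded bits = sum of merged weights = 13 + 44 + 153 = 210.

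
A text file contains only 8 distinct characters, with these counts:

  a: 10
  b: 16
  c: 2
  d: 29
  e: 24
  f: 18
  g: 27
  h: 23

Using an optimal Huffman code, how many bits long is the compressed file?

430

Greedily combine the two least-frequent nodes:
merge c(2) and a(10): 12
merge 12 and b(16): 28
merge f(18) and h(23): 41
merge e(24) and g(27): 51
merge 28 and d(29): 57
merge 41 and 51: 92
merge 57 and 92: 149
The encoded length is the sum of every internal node's weight: 12 + 28 + 41 + 51 + 57 + 92 + 149 = 430 bits.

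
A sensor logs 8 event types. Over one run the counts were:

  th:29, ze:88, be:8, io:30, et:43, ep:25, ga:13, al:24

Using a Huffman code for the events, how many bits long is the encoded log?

Merge the two smallest weights repeatedly:
be(8) + ga(13) → 21
21 + al(24) → 45
ep(25) + th(29) → 54
io(30) + et(43) → 73
45 + 54 → 99
73 + ze(88) → 161
99 + 161 → 260
Each symbol's bit-cost is frequency × depth; summing gives 713 bits (equivalently 21 + 45 + 54 + 73 + 99 + 161 + 260).

713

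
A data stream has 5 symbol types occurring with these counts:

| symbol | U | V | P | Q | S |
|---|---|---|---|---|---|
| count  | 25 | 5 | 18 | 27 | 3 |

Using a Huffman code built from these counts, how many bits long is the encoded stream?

163

Build the Huffman tree bottom-up:
S(3) + V(5) → 8
8 + P(18) → 26
U(25) + 26 → 51
Q(27) + 51 → 78
Total encoded bits = sum of merged weights = 8 + 26 + 51 + 78 = 163.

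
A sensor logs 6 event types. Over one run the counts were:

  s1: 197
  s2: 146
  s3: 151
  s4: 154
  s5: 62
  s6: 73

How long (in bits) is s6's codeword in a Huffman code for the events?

4

Build the tree from the bottom:
merge s5(62) and s6(73): 135
merge 135 and s2(146): 281
merge s3(151) and s4(154): 305
merge s1(197) and 281: 478
merge 305 and 478: 783
The subtree containing s6 is merged 4 times, so code length = 4.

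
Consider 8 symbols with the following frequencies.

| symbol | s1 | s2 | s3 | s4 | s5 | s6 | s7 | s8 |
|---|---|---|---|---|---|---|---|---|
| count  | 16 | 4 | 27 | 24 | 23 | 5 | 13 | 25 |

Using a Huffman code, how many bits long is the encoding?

390

Merge the two smallest weights repeatedly:
merge s2(4) and s6(5): 9
merge 9 and s7(13): 22
merge s1(16) and 22: 38
merge s5(23) and s4(24): 47
merge s8(25) and s3(27): 52
merge 38 and 47: 85
merge 52 and 85: 137
Total encoded bits = sum of merged weights = 9 + 22 + 38 + 47 + 52 + 85 + 137 = 390.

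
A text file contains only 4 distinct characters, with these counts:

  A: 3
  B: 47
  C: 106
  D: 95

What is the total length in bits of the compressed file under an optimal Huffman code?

446

Greedily combine the two least-frequent nodes:
merge A(3) and B(47): 50
merge 50 and D(95): 145
merge C(106) and 145: 251
Each symbol's bit-cost is frequency × depth; summing gives 446 bits (equivalently 50 + 145 + 251).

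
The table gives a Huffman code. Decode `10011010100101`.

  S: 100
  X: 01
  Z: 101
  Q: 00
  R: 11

SRXXQZ

Read left to right; each codeword is recognised as soon as it completes (prefix code):
  100→S | 11→R | 01→X | 01→X | 00→Q | 101→Z
Decoded message: SRXXQZ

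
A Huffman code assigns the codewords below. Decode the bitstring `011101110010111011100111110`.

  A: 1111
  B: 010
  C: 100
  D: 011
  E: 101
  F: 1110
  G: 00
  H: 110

Read left to right; each codeword is recognised as soon as it completes (prefix code):
  011→D | 101→E | 110→H | 010→B | 1110→F | 1110→F | 011→D | 1110→F
Decoded message: DEHBFFDF

DEHBFFDF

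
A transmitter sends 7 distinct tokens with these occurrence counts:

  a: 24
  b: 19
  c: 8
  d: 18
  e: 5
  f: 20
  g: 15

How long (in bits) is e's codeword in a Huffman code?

4

Repeatedly merge the two smallest:
e(5) + c(8) → 13
13 + g(15) → 28
d(18) + b(19) → 37
f(20) + a(24) → 44
28 + 37 → 65
44 + 65 → 109
e sits 4 levels below the root, so its codeword is 4 bits.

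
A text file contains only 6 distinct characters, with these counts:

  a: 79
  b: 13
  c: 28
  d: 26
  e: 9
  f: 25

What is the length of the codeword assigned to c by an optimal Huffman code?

3

Huffman merges, smallest pair first:
merge e(9) and b(13): 22
merge 22 and f(25): 47
merge d(26) and c(28): 54
merge 47 and 54: 101
merge a(79) and 101: 180
c's leaf is at depth 3, giving a 3-bit codeword.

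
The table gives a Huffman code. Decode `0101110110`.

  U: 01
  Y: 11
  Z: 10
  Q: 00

UUYUZ

Read left to right; each codeword is recognised as soon as it completes (prefix code):
  01→U | 01→U | 11→Y | 01→U | 10→Z
Decoded message: UUYUZ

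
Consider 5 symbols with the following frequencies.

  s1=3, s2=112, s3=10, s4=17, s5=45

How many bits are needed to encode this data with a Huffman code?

Greedily combine the two least-frequent nodes:
s1(3) + s3(10) → 13
13 + s4(17) → 30
30 + s5(45) → 75
75 + s2(112) → 187
The encoded length is the sum of every internal node's weight: 13 + 30 + 75 + 187 = 305 bits.

305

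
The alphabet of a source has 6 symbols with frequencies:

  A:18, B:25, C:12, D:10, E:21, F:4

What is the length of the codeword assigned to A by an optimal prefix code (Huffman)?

Repeatedly merge the two smallest:
combine F(4), D(10) → 14
combine C(12), 14 → 26
combine A(18), E(21) → 39
combine B(25), 26 → 51
combine 39, 51 → 90
The subtree containing A is merged 2 times, so code length = 2.

2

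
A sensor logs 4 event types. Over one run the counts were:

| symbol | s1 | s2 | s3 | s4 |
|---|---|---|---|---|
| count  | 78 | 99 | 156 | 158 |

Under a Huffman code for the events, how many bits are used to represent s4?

Build the tree from the bottom:
merge s1(78) and s2(99): 177
merge s3(156) and s4(158): 314
merge 177 and 314: 491
s4 sits 2 levels below the root, so its codeword is 2 bits.

2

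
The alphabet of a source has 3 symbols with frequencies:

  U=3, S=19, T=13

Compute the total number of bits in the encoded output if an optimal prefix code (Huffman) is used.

51

Greedily combine the two least-frequent nodes:
merge U(3) and T(13): 16
merge 16 and S(19): 35
The encoded length is the sum of every internal node's weight: 16 + 35 = 51 bits.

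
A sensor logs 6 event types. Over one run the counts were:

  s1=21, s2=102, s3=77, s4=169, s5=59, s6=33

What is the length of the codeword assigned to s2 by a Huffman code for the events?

Huffman merges, smallest pair first:
merge s1(21) and s6(33): 54
merge 54 and s5(59): 113
merge s3(77) and s2(102): 179
merge 113 and s4(169): 282
merge 179 and 282: 461
s2 sits 2 levels below the root, so its codeword is 2 bits.

2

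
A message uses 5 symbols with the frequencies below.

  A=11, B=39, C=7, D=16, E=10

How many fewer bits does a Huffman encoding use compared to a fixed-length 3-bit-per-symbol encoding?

78

Fixed-length: 3 bits × 83 symbols = 249 bits.
Huffman merges:
C(7) + E(10) → 17
A(11) + D(16) → 27
17 + 27 → 44
B(39) + 44 → 83
Huffman total = 17 + 27 + 44 + 83 = 171 bits.
Saving = 249 − 171 = 78 bits.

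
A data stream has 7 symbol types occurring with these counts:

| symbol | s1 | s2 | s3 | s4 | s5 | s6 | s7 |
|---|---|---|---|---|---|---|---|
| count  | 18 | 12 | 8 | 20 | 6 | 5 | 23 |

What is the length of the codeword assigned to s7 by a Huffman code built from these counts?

2

Huffman merges, smallest pair first:
s6(5) + s5(6) → 11
s3(8) + 11 → 19
s2(12) + s1(18) → 30
19 + s4(20) → 39
s7(23) + 30 → 53
39 + 53 → 92
The subtree containing s7 is merged 2 times, so code length = 2.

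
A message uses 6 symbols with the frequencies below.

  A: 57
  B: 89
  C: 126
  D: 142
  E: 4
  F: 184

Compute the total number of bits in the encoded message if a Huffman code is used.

1415

Build the Huffman tree bottom-up:
E(4) + A(57) → 61
61 + B(89) → 150
C(126) + D(142) → 268
150 + F(184) → 334
268 + 334 → 602
The encoded length is the sum of every internal node's weight: 61 + 150 + 268 + 334 + 602 = 1415 bits.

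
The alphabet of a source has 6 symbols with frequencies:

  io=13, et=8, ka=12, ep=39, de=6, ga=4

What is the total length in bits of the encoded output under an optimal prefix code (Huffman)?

178

Build the Huffman tree bottom-up:
combine ga(4), de(6) → 10
combine et(8), 10 → 18
combine ka(12), io(13) → 25
combine 18, 25 → 43
combine ep(39), 43 → 82
Total encoded bits = sum of merged weights = 10 + 18 + 25 + 43 + 82 = 178.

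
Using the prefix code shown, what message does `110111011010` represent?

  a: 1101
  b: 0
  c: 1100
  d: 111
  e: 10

aaee

Read left to right; each codeword is recognised as soon as it completes (prefix code):
  1101→a | 1101→a | 10→e | 10→e
Decoded message: aaee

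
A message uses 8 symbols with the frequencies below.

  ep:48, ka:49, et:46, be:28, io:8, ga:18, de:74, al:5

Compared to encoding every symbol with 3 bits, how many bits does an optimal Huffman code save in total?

79

Fixed-length: 3 bits × 276 symbols = 828 bits.
Huffman merges:
al(5) + io(8) → 13
13 + ga(18) → 31
be(28) + 31 → 59
et(46) + ep(48) → 94
ka(49) + 59 → 108
de(74) + 94 → 168
108 + 168 → 276
Huffman total = 13 + 31 + 59 + 94 + 108 + 168 + 276 = 749 bits.
Saving = 828 − 749 = 79 bits.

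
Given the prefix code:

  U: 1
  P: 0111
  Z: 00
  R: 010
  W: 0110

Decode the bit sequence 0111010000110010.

Read left to right; each codeword is recognised as soon as it completes (prefix code):
  0111→P | 010→R | 00→Z | 0110→W | 010→R
Decoded message: PRZWR

PRZWR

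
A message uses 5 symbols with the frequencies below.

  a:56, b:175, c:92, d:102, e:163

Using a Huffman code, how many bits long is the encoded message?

1324

Merge the two smallest weights repeatedly:
merge a(56) and c(92): 148
merge d(102) and 148: 250
merge e(163) and b(175): 338
merge 250 and 338: 588
Total encoded bits = sum of merged weights = 148 + 250 + 338 + 588 = 1324.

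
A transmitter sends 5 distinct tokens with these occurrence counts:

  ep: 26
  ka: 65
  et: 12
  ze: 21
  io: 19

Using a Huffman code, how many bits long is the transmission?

Merge the two smallest weights repeatedly:
merge et(12) and io(19): 31
merge ze(21) and ep(26): 47
merge 31 and 47: 78
merge ka(65) and 78: 143
Each symbol's bit-cost is frequency × depth; summing gives 299 bits (equivalently 31 + 47 + 78 + 143).

299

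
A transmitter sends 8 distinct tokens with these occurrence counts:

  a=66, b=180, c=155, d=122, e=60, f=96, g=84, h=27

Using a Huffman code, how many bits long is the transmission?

Build the Huffman tree bottom-up:
combine h(27), e(60) → 87
combine a(66), g(84) → 150
combine 87, f(96) → 183
combine d(122), 150 → 272
combine c(155), b(180) → 335
combine 183, 272 → 455
combine 335, 455 → 790
Each symbol's bit-cost is frequency × depth; summing gives 2272 bits (equivalently 87 + 150 + 183 + 272 + 335 + 455 + 790).

2272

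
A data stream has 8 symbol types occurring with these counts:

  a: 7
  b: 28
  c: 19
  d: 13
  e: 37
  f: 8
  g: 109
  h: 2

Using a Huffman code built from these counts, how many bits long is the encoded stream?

507

Greedily combine the two least-frequent nodes:
merge h(2) and a(7): 9
merge f(8) and 9: 17
merge d(13) and 17: 30
merge c(19) and b(28): 47
merge 30 and e(37): 67
merge 47 and 67: 114
merge g(109) and 114: 223
Total encoded bits = sum of merged weights = 9 + 17 + 30 + 47 + 67 + 114 + 223 = 507.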